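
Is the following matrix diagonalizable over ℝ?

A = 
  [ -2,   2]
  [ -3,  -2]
No

tr(A) = -4, det(A) = 10
Characteristic polynomial: λ² - tr(A)λ + det(A) = λ² + 4λ + 10
λ² + 4λ + 10 = 0  ⇒  λ = (-4 ± √((4)² - 4·(10)))/2 = (-4 ± √(-24))/2
  = -2 + i√6,  -2 - i√6
Eigenvalues: -2 + i√6, -2 - i√6  (≈ -2 + 2.449i, -2 - 2.449i)
Has complex eigenvalues (not diagonalizable over ℝ).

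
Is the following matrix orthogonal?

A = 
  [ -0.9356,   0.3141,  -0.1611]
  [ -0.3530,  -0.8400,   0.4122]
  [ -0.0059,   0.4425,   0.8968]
Yes

AᵀA = 
  [  1,   0,  -0.0001]
  [  0,   1.0001,   0]
  [ -0.0001,   0,   1.0001]
≈ I (equal to I up to the 4-dp rounding of the entries)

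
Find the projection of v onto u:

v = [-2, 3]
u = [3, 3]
proj_u(v) = [1/2, 1/2]

v·u = (-2)(3) + (3)(3) = 3
u·u = (3)² + (3)² = 18
proj_u(v) = (v·u / u·u) × u = (3/18) × u = (1/6) × u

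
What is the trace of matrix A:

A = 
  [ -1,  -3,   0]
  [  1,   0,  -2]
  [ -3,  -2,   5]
4

tr(A) = -1 + 0 + 5 = 4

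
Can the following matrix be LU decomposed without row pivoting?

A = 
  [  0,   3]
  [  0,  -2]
Yes.
The first column is zero, so A is already upper triangular: L = I, U = A.
L = 
  [  1,   0]
  [  0,   1]
U = 
  [  0,   3]
  [  0,  -2]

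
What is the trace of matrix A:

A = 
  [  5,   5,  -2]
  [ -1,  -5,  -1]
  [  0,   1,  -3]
-3

tr(A) = 5 + -5 + -3 = -3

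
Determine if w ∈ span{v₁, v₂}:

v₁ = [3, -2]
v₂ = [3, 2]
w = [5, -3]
Yes

Form the augmented matrix and row-reduce:
[v₁|v₂|w] = 
  [  3,   3,   5]
  [ -2,   2,  -3]
R2 → R2 + (2/3)·R1
REF = 
  [  3,   3,   5]
  [  0,   4, 1/3]

No row of the form [0 0 | nonzero], so the system is consistent. Back-substitution gives c₁ = 19/12, c₂ = 1/12: w = (19/12)·v₁ + (1/12)·v₂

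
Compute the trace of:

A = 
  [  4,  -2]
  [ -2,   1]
5

tr(A) = 4 + 1 = 5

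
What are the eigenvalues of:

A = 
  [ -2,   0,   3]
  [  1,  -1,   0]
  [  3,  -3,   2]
Characteristic polynomial: det(λI - A) = λ³ + λ² - 13λ - 4
Testing integer divisors of the constant term: p(-4) = 0, so (λ + 4) is a factor:
p(λ) = (λ + 4)(λ² - 3λ - 1)
λ² - 3λ - 1 = 0  ⇒  λ = (3 ± √((-3)² - 4·(-1)))/2 = (3 ± √(13))/2
  = (3 + √13)/2,  (3 - √13)/2

λ = -4, (3 + √13)/2, (3 - √13)/2  (≈ -4, 3.303, -0.3028)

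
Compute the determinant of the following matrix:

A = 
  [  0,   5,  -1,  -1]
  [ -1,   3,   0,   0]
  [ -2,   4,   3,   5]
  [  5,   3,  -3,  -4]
Cofactor expansion along row 1: det(A) = a₁₁M₁₁ - a₁₂M₁₂ + a₁₃M₁₃ - a₁₄M₁₄

M₁₁ = det[[3, 0, 0]; [4, 3, 5]; [3, -3, -4]]
  = (3)·((3)(-4) - (5)(-3)) - (0)·((4)(-4) - (5)(3)) + (0)·((4)(-3) - (3)(3))
  = (3)(3) - (0)(-31) + (0)(-21)
  = 9
M₁₂ = det[[-1, 0, 0]; [-2, 3, 5]; [5, -3, -4]]
  = (-1)·((3)(-4) - (5)(-3)) - (0)·((-2)(-4) - (5)(5)) + (0)·((-2)(-3) - (3)(5))
  = (-1)(3) - (0)(-17) + (0)(-9)
  = -3
M₁₃ = det[[-1, 3, 0]; [-2, 4, 5]; [5, 3, -4]]
  = (-1)·((4)(-4) - (5)(3)) - (3)·((-2)(-4) - (5)(5)) + (0)·((-2)(3) - (4)(5))
  = (-1)(-31) - (3)(-17) + (0)(-26)
  = 82
M₁₄ = det[[-1, 3, 0]; [-2, 4, 3]; [5, 3, -3]]
  = (-1)·((4)(-3) - (3)(3)) - (3)·((-2)(-3) - (3)(5)) + (0)·((-2)(3) - (4)(5))
  = (-1)(-21) - (3)(-9) + (0)(-26)
  = 48

det(A) = (0)(9) - (5)(-3) + (-1)(82) - (-1)(48) = -19

det(A) = -19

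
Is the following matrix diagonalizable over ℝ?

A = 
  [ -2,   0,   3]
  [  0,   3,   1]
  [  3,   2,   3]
Yes

Characteristic polynomial: det(λI - A) = λ³ - 4λ² - 14λ + 41
By the rational root theorem any rational root is an integer dividing 41; none of those is a root, so p(λ) has no rational roots and hence (being an irreducible cubic) no repeated roots.
Discriminant of the cubic: Δ = 20549
Δ > 0 ⇒ three distinct real eigenvalues: λ ≈ -3.463, 2.288, 5.174
Three distinct real eigenvalues, so A has 3 independent eigenvectors.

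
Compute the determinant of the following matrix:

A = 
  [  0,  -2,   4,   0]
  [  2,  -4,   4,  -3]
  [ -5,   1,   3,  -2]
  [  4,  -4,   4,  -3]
Cofactor expansion along row 1: det(A) = a₁₁M₁₁ - a₁₂M₁₂ + a₁₃M₁₃ - a₁₄M₁₄

M₁₁ = det[[-4, 4, -3]; [1, 3, -2]; [-4, 4, -3]]
  = (-4)·((3)(-3) - (-2)(4)) - (4)·((1)(-3) - (-2)(-4)) + (-3)·((1)(4) - (3)(-4))
  = (-4)(-1) - (4)(-11) + (-3)(16)
  = 0
M₁₂ = det[[2, 4, -3]; [-5, 3, -2]; [4, 4, -3]]
  = (2)·((3)(-3) - (-2)(4)) - (4)·((-5)(-3) - (-2)(4)) + (-3)·((-5)(4) - (3)(4))
  = (2)(-1) - (4)(23) + (-3)(-32)
  = 2
M₁₃ = det[[2, -4, -3]; [-5, 1, -2]; [4, -4, -3]]
  = (2)·((1)(-3) - (-2)(-4)) - (-4)·((-5)(-3) - (-2)(4)) + (-3)·((-5)(-4) - (1)(4))
  = (2)(-11) - (-4)(23) + (-3)(16)
  = 22
M₁₄ = det[[2, -4, 4]; [-5, 1, 3]; [4, -4, 4]]
  = (2)·((1)(4) - (3)(-4)) - (-4)·((-5)(4) - (3)(4)) + (4)·((-5)(-4) - (1)(4))
  = (2)(16) - (-4)(-32) + (4)(16)
  = -32

det(A) = (0)(0) - (-2)(2) + (4)(22) - (0)(-32) = 92

det(A) = 92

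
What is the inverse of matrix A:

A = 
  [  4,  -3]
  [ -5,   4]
det(A) = (4)(4) - (-3)(-5) = 1
For a 2×2 matrix, A⁻¹ = (1/det(A)) · [[d, -b], [-c, a]]
    = (1) · [[4, 3], [5, 4]]

A⁻¹ = 
  [  4,   3]
  [  5,   4]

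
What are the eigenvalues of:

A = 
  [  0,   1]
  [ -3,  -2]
tr(A) = -2, det(A) = 3
Characteristic polynomial: λ² - tr(A)λ + det(A) = λ² + 2λ + 3
λ² + 2λ + 3 = 0  ⇒  λ = (-2 ± √((2)² - 4·(3)))/2 = (-2 ± √(-8))/2
  = -1 + i√2,  -1 - i√2

λ = -1 + i√2, -1 - i√2  (≈ -1 + 1.414i, -1 - 1.414i)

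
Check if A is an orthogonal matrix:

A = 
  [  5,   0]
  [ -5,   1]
No

AᵀA = 
  [ 50,  -5]
  [ -5,   1]
≠ I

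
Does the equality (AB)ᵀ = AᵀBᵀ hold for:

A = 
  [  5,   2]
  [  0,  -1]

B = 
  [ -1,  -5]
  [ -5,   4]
No

(AB)ᵀ = 
  [-15,   5]
  [-17,  -4]

AᵀBᵀ = 
  [ -5, -25]
  [  3, -14]

The two matrices differ, so (AB)ᵀ ≠ AᵀBᵀ in general. The correct identity is (AB)ᵀ = BᵀAᵀ.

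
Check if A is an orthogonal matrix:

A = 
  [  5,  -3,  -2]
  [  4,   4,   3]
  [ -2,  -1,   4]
No

AᵀA = 
  [ 45,   3,  -6]
  [  3,  26,  14]
  [ -6,  14,  29]
≠ I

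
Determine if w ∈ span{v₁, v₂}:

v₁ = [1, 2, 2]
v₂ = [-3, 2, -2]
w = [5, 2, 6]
Yes

Form the augmented matrix and row-reduce:
[v₁|v₂|w] = 
  [  1,  -3,   5]
  [  2,   2,   2]
  [  2,  -2,   6]
R2 → R2 - (2)·R1
R3 → R3 - (2)·R1
R3 → R3 - (1/2)·R2
REF = 
  [  1,  -3,   5]
  [  0,   8,  -8]
  [  0,   0,   0]

No row of the form [0 0 | nonzero], so the system is consistent. Back-substitution gives c₁ = 2, c₂ = -1: w = (2)·v₁ + (-1)·v₂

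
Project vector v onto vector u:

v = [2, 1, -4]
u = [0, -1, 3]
proj_u(v) = [0, 13/10, -39/10]

v·u = (2)(0) + (1)(-1) + (-4)(3) = -13
u·u = (0)² + (-1)² + (3)² = 10
proj_u(v) = (v·u / u·u) × u = (-13/10) × u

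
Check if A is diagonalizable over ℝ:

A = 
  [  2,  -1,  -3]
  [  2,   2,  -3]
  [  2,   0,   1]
No

Characteristic polynomial: det(λI - A) = λ³ - 5λ² + 16λ - 24
By the rational root theorem any rational root is an integer dividing 24; none of those is a root, so p(λ) has no rational roots and hence (being an irreducible cubic) no repeated roots.
Discriminant of the cubic: Δ = -2976
Δ < 0 ⇒ one real eigenvalue and a complex-conjugate pair: λ ≈ 1.269 + 2.853i, 1.269 - 2.853i, 2.461
Has complex eigenvalues (not diagonalizable over ℝ).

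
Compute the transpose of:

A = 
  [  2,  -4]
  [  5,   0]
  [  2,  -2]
Aᵀ = 
  [  2,   5,   2]
  [ -4,   0,  -2]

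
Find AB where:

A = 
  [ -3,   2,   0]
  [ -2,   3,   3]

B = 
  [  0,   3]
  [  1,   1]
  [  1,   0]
AB = 
  [  2,  -7]
  [  6,  -3]

A is 2×3 and B is 3×2, so AB is 2×2. Each entry is (row of A)·(column of B):
AB[1,1] = (-3)(0) + (2)(1) + (0)(1) = 2
AB[1,2] = (-3)(3) + (2)(1) + (0)(0) = -7
AB[2,1] = (-2)(0) + (3)(1) + (3)(1) = 6
AB[2,2] = (-2)(3) + (3)(1) + (3)(0) = -3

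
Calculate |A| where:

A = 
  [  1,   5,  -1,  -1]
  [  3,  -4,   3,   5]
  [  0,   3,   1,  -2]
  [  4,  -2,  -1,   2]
176

Cofactor expansion along row 1: det(A) = a₁₁M₁₁ - a₁₂M₁₂ + a₁₃M₁₃ - a₁₄M₁₄

M₁₁ = det[[-4, 3, 5]; [3, 1, -2]; [-2, -1, 2]]
  = (-4)·((1)(2) - (-2)(-1)) - (3)·((3)(2) - (-2)(-2)) + (5)·((3)(-1) - (1)(-2))
  = (-4)(0) - (3)(2) + (5)(-1)
  = -11
M₁₂ = det[[3, 3, 5]; [0, 1, -2]; [4, -1, 2]]
  = (3)·((1)(2) - (-2)(-1)) - (3)·((0)(2) - (-2)(4)) + (5)·((0)(-1) - (1)(4))
  = (3)(0) - (3)(8) + (5)(-4)
  = -44
M₁₃ = det[[3, -4, 5]; [0, 3, -2]; [4, -2, 2]]
  = (3)·((3)(2) - (-2)(-2)) - (-4)·((0)(2) - (-2)(4)) + (5)·((0)(-2) - (3)(4))
  = (3)(2) - (-4)(8) + (5)(-12)
  = -22
M₁₄ = det[[3, -4, 3]; [0, 3, 1]; [4, -2, -1]]
  = (3)·((3)(-1) - (1)(-2)) - (-4)·((0)(-1) - (1)(4)) + (3)·((0)(-2) - (3)(4))
  = (3)(-1) - (-4)(-4) + (3)(-12)
  = -55

det(A) = (1)(-11) - (5)(-44) + (-1)(-22) - (-1)(-55) = 176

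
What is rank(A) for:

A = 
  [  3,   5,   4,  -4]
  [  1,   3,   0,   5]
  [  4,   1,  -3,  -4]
Row reduce:
R2 → R2 - (1/3)·R1
R3 → R3 - (4/3)·R1
R3 → R3 + (17/4)·R2
REF = 
  [    3,     5,     4,    -4]
  [    0,   4/3,  -4/3,  19/3]
  [    0,     0,   -14, 113/4]
Pivot columns: 1, 2, 3 → 3 pivots.

rank(A) = 3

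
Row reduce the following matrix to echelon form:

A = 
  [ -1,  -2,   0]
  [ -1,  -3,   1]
Row operations:
R2 → R2 - (1)·R1

Resulting echelon form:
REF = 
  [ -1,  -2,   0]
  [  0,  -1,   1]

Rank = 2 (number of non-zero pivot rows).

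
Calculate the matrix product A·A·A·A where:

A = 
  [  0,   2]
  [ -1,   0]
A^4 = 
  [  4,   0]
  [  0,   4]

A² = A·A:
A²[1,1] = (0)(0) + (2)(-1) = -2
A²[1,2] = (0)(2) + (2)(0) = 0
A²[2,1] = (-1)(0) + (0)(-1) = 0
A²[2,2] = (-1)(2) + (0)(0) = -2
A² = 
  [ -2,   0]
  [  0,  -2]

A^3 = A^2·A:
A^3[1,1] = (-2)(0) + (0)(-1) = 0
A^3[1,2] = (-2)(2) + (0)(0) = -4
A^3[2,1] = (0)(0) + (-2)(-1) = 2
A^3[2,2] = (0)(2) + (-2)(0) = 0
A^3 = 
  [  0,  -4]
  [  2,   0]

A^4 = A^3·A:
A^4[1,1] = (0)(0) + (-4)(-1) = 4
A^4[1,2] = (0)(2) + (-4)(0) = 0
A^4[2,1] = (2)(0) + (0)(-1) = 0
A^4[2,2] = (2)(2) + (0)(0) = 4
A^4 = 
  [  4,   0]
  [  0,   4]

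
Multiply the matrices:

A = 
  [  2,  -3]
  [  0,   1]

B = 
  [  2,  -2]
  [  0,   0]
A is 2×2 and B is 2×2, so AB is 2×2. Each entry is (row of A)·(column of B):
AB[1,1] = (2)(2) + (-3)(0) = 4
AB[1,2] = (2)(-2) + (-3)(0) = -4
AB[2,1] = (0)(2) + (1)(0) = 0
AB[2,2] = (0)(-2) + (1)(0) = 0

AB = 
  [  4,  -4]
  [  0,   0]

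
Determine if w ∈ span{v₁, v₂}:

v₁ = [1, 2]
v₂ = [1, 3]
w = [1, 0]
Yes

Form the augmented matrix and row-reduce:
[v₁|v₂|w] = 
  [  1,   1,   1]
  [  2,   3,   0]
R2 → R2 - (2)·R1
REF = 
  [  1,   1,   1]
  [  0,   1,  -2]

No row of the form [0 0 | nonzero], so the system is consistent. Back-substitution gives c₁ = 3, c₂ = -2: w = (3)·v₁ + (-2)·v₂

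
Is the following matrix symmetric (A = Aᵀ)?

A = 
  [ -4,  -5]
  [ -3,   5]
No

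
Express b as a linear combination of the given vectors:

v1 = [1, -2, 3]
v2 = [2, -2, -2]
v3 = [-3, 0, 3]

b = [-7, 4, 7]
c1 = 0, c2 = -2, c3 = 1

b = 0·v1 + -2·v2 + 1·v3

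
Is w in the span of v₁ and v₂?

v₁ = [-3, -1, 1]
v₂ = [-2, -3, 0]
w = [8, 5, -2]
Yes

Form the augmented matrix and row-reduce:
[v₁|v₂|w] = 
  [ -3,  -2,   8]
  [ -1,  -3,   5]
  [  1,   0,  -2]
R2 → R2 - (1/3)·R1
R3 → R3 + (1/3)·R1
R3 → R3 - (2/7)·R2
REF = 
  [  -3,   -2,    8]
  [   0, -7/3,  7/3]
  [   0,    0,    0]

No row of the form [0 0 | nonzero], so the system is consistent. Back-substitution gives c₁ = -2, c₂ = -1: w = (-2)·v₁ + (-1)·v₂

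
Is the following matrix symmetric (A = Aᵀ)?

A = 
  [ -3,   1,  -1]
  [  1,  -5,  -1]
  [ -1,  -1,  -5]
Yes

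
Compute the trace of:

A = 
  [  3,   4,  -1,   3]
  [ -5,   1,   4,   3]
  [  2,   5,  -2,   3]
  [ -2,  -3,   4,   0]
2

tr(A) = 3 + 1 + -2 + 0 = 2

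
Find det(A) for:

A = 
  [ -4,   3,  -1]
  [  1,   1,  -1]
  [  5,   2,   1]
Cofactor expansion along row 1:
det(A) = (-4)·((1)(1) - (-1)(2)) - (3)·((1)(1) - (-1)(5)) + (-1)·((1)(2) - (1)(5))
  = (-4)(3) - (3)(6) + (-1)(-3)
  = -27

det(A) = -27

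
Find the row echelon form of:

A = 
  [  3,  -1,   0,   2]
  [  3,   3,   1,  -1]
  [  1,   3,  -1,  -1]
Row operations:
R2 → R2 - (1)·R1
R3 → R3 - (1/3)·R1
R3 → R3 - (5/6)·R2

Resulting echelon form:
REF = 
  [    3,    -1,     0,     2]
  [    0,     4,     1,    -3]
  [    0,     0, -11/6,   5/6]

Rank = 3 (number of non-zero pivot rows).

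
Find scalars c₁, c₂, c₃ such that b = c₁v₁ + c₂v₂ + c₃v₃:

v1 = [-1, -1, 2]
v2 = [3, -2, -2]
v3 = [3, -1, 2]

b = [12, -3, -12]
c1 = -3, c2 = 3, c3 = 0

b = -3·v1 + 3·v2 + 0·v3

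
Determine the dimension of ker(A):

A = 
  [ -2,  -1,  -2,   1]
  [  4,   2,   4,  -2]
nullity(A) = 3

Row reduce:
R2 → R2 + (2)·R1
REF = 
  [ -2,  -1,  -2,   1]
  [  0,   0,   0,   0]
Pivot columns: 1 → 1 pivot.
rank(A) = 1, so nullity(A) = 4 - 1 = 3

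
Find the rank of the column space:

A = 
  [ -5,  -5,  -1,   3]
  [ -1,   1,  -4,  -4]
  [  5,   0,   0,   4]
Row reduce:
R2 → R2 - (1/5)·R1
R3 → R3 + (1)·R1
R3 → R3 + (5/2)·R2
REF = 
  [   -5,    -5,    -1,     3]
  [    0,     2, -19/5, -23/5]
  [    0,     0, -21/2,  -9/2]
Pivot columns: 1, 2, 3 → 3 pivots.
dim(Col(A)) = number of pivot columns = 3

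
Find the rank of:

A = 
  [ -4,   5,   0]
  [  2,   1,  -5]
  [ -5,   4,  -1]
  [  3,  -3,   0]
rank(A) = 3

Row reduce:
R2 → R2 + (1/2)·R1
R3 → R3 - (5/4)·R1
R4 → R4 + (3/4)·R1
R3 → R3 + (9/14)·R2
R4 → R4 - (3/14)·R2
R4 → R4 + (15/59)·R3
REF = 
  [    -4,      5,      0]
  [     0,    7/2,     -5]
  [     0,      0, -59/14]
  [     0,      0,      0]
Pivot columns: 1, 2, 3 → 3 pivots.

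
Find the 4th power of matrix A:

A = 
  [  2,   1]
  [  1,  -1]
A^4 = 
  [ 26,   7]
  [  7,   5]

A² = A·A:
A²[1,1] = (2)(2) + (1)(1) = 5
A²[1,2] = (2)(1) + (1)(-1) = 1
A²[2,1] = (1)(2) + (-1)(1) = 1
A²[2,2] = (1)(1) + (-1)(-1) = 2
A² = 
  [  5,   1]
  [  1,   2]

A^3 = A^2·A:
A^3[1,1] = (5)(2) + (1)(1) = 11
A^3[1,2] = (5)(1) + (1)(-1) = 4
A^3[2,1] = (1)(2) + (2)(1) = 4
A^3[2,2] = (1)(1) + (2)(-1) = -1
A^3 = 
  [ 11,   4]
  [  4,  -1]

A^4 = A^3·A:
A^4[1,1] = (11)(2) + (4)(1) = 26
A^4[1,2] = (11)(1) + (4)(-1) = 7
A^4[2,1] = (4)(2) + (-1)(1) = 7
A^4[2,2] = (4)(1) + (-1)(-1) = 5
A^4 = 
  [ 26,   7]
  [  7,   5]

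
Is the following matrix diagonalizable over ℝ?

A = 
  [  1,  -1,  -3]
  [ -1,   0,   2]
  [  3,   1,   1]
No

Characteristic polynomial: det(λI - A) = λ³ - 2λ² + 7λ + 6
By the rational root theorem any rational root is an integer dividing 6; none of those is a root, so p(λ) has no rational roots and hence (being an irreducible cubic) no repeated roots.
Discriminant of the cubic: Δ = -3468
Δ < 0 ⇒ one real eigenvalue and a complex-conjugate pair: λ ≈ 1.34 + 2.651i, 1.34 - 2.651i, -0.6801
Has complex eigenvalues (not diagonalizable over ℝ).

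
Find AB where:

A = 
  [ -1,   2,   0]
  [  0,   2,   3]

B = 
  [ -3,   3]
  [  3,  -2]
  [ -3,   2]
A is 2×3 and B is 3×2, so AB is 2×2. Each entry is (row of A)·(column of B):
AB[1,1] = (-1)(-3) + (2)(3) + (0)(-3) = 9
AB[1,2] = (-1)(3) + (2)(-2) + (0)(2) = -7
AB[2,1] = (0)(-3) + (2)(3) + (3)(-3) = -3
AB[2,2] = (0)(3) + (2)(-2) + (3)(2) = 2

AB = 
  [  9,  -7]
  [ -3,   2]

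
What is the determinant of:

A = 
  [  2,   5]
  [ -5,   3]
For a 2×2 matrix, det = ad - bc = (2)(3) - (5)(-5) = 31

det(A) = 31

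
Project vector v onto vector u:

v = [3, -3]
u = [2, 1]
v·u = (3)(2) + (-3)(1) = 3
u·u = (2)² + (1)² = 5
proj_u(v) = (v·u / u·u) × u = (3/5) × u

proj_u(v) = [6/5, 3/5]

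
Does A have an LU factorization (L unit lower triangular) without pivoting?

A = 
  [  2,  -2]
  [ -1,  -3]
Yes.
A[1,1] = 2 ≠ 0, so Gaussian elimination proceeds without a row swap: multiplier ℓ₂₁ = (-1)/(2) = -1/2, and U[2,2] = -3 - (-1/2)(-2) = -4.
L = 
  [   1,    0]
  [-1/2,    1]
U = 
  [  2,  -2]
  [  0,  -4]
Check row 2 of LU: [(-1/2)(2), (-1/2)(-2) + (-4)] = [-1, -3] = row 2 of A ✓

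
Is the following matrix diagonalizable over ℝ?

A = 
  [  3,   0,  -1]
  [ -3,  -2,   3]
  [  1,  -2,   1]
No

Characteristic polynomial: det(λI - A) = λ³ - 2λ² + 2λ - 4
Testing integer divisors of the constant term: p(2) = 0, so (λ - 2) is a factor:
p(λ) = (λ - 2)(λ² + 2)
λ² + 2 = 0  ⇒  λ = (0 ± √((0)² - 4·(2)))/2 = (0 ± √(-8))/2
  = i√2,  -i√2
Eigenvalues: 2, i√2, -i√2  (≈ 2, 0 + 1.414i, 0 - 1.414i)
Has complex eigenvalues (not diagonalizable over ℝ).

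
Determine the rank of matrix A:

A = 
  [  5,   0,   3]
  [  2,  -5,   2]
rank(A) = 2

Row reduce:
R2 → R2 - (2/5)·R1
REF = 
  [  5,   0,   3]
  [  0,  -5, 4/5]
Pivot columns: 1, 2 → 2 pivots.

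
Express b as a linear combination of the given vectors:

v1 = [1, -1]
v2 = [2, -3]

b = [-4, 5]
c1 = -2, c2 = -1

b = -2·v1 + -1·v2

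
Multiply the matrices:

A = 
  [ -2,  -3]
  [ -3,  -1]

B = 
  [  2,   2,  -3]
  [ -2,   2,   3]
AB = 
  [  2, -10,  -3]
  [ -4,  -8,   6]

A is 2×2 and B is 2×3, so AB is 2×3. Each entry is (row of A)·(column of B):
AB[1,1] = (-2)(2) + (-3)(-2) = 2
AB[1,2] = (-2)(2) + (-3)(2) = -10
AB[1,3] = (-2)(-3) + (-3)(3) = -3
AB[2,1] = (-3)(2) + (-1)(-2) = -4
AB[2,2] = (-3)(2) + (-1)(2) = -8
AB[2,3] = (-3)(-3) + (-1)(3) = 6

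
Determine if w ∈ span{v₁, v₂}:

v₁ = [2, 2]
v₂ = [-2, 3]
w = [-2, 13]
Yes

Form the augmented matrix and row-reduce:
[v₁|v₂|w] = 
  [  2,  -2,  -2]
  [  2,   3,  13]
R2 → R2 - (1)·R1
REF = 
  [  2,  -2,  -2]
  [  0,   5,  15]

No row of the form [0 0 | nonzero], so the system is consistent. Back-substitution gives c₁ = 2, c₂ = 3: w = (2)·v₁ + (3)·v₂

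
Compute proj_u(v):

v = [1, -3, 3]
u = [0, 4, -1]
v·u = (1)(0) + (-3)(4) + (3)(-1) = -15
u·u = (0)² + (4)² + (-1)² = 17
proj_u(v) = (v·u / u·u) × u = (-15/17) × u

proj_u(v) = [0, -60/17, 15/17]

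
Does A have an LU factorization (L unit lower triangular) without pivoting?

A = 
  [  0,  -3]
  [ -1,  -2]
No.
A[1,1] = 0 but A[2,1] = -1 ≠ 0. Any LU with L unit lower triangular has (LU)[1,1] = U[1,1] and (LU)[2,1] = L[2,1]·U[1,1]; matching A forces U[1,1] = 0, which then forces (LU)[2,1] = 0 ≠ -1. A row swap (pivoting) is required.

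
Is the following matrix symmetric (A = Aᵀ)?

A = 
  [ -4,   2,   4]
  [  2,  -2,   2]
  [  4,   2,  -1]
Yes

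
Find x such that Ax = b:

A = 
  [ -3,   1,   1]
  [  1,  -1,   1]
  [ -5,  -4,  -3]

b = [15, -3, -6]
Row reduce the augmented matrix [A|b]:
R2 → R2 + (1/3)·R1
R3 → R3 - (5/3)·R1
R3 → R3 - (17/2)·R2
REF = 
  [  -3,    1,    1,   15]
  [   0, -2/3,  4/3,    2]
  [   0,    0,  -16,  -48]

Back-substitution:
x₃ = (-48) / (-16) = 3
x₂ = (2 - (4/3)(3)) / (-2/3) = 3
x₁ = (15 - (1)(3) - (1)(3)) / (-3) = -3

x = [-3, 3, 3]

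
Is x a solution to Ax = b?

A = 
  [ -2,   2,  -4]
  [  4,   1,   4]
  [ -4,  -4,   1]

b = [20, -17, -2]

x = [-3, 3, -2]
Yes

Ax = [20, -17, -2] = b ✓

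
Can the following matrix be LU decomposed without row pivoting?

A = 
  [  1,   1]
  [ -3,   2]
Yes.
A[1,1] = 1 ≠ 0, so Gaussian elimination proceeds without a row swap: multiplier ℓ₂₁ = (-3)/(1) = -3, and U[2,2] = 2 - (-3)(1) = 5.
L = 
  [  1,   0]
  [ -3,   1]
U = 
  [  1,   1]
  [  0,   5]
Check row 2 of LU: [(-3)(1), (-3)(1) + 5] = [-3, 2] = row 2 of A ✓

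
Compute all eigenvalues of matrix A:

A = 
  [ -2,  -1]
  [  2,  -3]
tr(A) = -5, det(A) = 8
Characteristic polynomial: λ² - tr(A)λ + det(A) = λ² + 5λ + 8
λ² + 5λ + 8 = 0  ⇒  λ = (-5 ± √((5)² - 4·(8)))/2 = (-5 ± √(-7))/2
  = (-5 + i√7)/2,  (-5 - i√7)/2

λ = (-5 + i√7)/2, (-5 - i√7)/2  (≈ -2.5 + 1.323i, -2.5 - 1.323i)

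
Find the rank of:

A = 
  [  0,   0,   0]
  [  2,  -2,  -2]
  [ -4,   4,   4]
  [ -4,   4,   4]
Row reduce:
Swap R1 ↔ R2
R3 → R3 + (2)·R1
R4 → R4 + (2)·R1
REF = 
  [  2,  -2,  -2]
  [  0,   0,   0]
  [  0,   0,   0]
  [  0,   0,   0]
Pivot columns: 1 → 1 pivot.

rank(A) = 1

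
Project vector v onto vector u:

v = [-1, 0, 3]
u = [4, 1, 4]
proj_u(v) = [32/33, 8/33, 32/33]

v·u = (-1)(4) + (0)(1) + (3)(4) = 8
u·u = (4)² + (1)² + (4)² = 33
proj_u(v) = (v·u / u·u) × u = (8/33) × u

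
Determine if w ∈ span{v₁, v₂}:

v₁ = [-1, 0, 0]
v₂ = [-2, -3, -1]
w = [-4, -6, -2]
Yes

Form the augmented matrix and row-reduce:
[v₁|v₂|w] = 
  [ -1,  -2,  -4]
  [  0,  -3,  -6]
  [  0,  -1,  -2]
R3 → R3 - (1/3)·R2
REF = 
  [ -1,  -2,  -4]
  [  0,  -3,  -6]
  [  0,   0,   0]

No row of the form [0 0 | nonzero], so the system is consistent. Back-substitution gives c₁ = 0, c₂ = 2: w = (0)·v₁ + (2)·v₂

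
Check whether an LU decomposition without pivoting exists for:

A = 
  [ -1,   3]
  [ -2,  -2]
Yes.
A[1,1] = -1 ≠ 0, so Gaussian elimination proceeds without a row swap: multiplier ℓ₂₁ = (-2)/(-1) = 2, and U[2,2] = -2 - (2)(3) = -8.
L = 
  [  1,   0]
  [  2,   1]
U = 
  [ -1,   3]
  [  0,  -8]
Check row 2 of LU: [(2)(-1), (2)(3) + (-8)] = [-2, -2] = row 2 of A ✓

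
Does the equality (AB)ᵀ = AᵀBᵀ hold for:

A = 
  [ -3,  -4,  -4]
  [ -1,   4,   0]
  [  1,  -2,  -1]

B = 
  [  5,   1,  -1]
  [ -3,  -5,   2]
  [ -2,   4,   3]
No

(AB)ᵀ = 
  [  5, -17,  13]
  [  1, -21,   7]
  [-17,   9,  -8]

AᵀBᵀ = 
  [-17,  16,   5]
  [-14, -12,  18]
  [-19,  10,   5]

The two matrices differ, so (AB)ᵀ ≠ AᵀBᵀ in general. The correct identity is (AB)ᵀ = BᵀAᵀ.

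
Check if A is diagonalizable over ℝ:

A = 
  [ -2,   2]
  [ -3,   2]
No

tr(A) = 0, det(A) = 2
Characteristic polynomial: λ² - tr(A)λ + det(A) = λ² + 2
λ² + 2 = 0  ⇒  λ = (0 ± √((0)² - 4·(2)))/2 = (0 ± √(-8))/2
  = i√2,  -i√2
Eigenvalues: i√2, -i√2  (≈ 0 + 1.414i, 0 - 1.414i)
Has complex eigenvalues (not diagonalizable over ℝ).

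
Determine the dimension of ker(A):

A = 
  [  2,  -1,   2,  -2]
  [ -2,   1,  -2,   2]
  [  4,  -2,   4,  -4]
nullity(A) = 3

Row reduce:
R2 → R2 + (1)·R1
R3 → R3 - (2)·R1
REF = 
  [  2,  -1,   2,  -2]
  [  0,   0,   0,   0]
  [  0,   0,   0,   0]
Pivot columns: 1 → 1 pivot.
rank(A) = 1, so nullity(A) = 4 - 1 = 3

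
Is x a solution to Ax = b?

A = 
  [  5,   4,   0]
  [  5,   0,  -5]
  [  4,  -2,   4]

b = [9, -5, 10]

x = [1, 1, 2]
Yes

Ax = [9, -5, 10] = b ✓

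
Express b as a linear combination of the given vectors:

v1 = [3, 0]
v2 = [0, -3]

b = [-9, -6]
c1 = -3, c2 = 2

b = -3·v1 + 2·v2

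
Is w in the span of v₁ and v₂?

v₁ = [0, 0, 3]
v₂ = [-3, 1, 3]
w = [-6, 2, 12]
Yes

Form the augmented matrix and row-reduce:
[v₁|v₂|w] = 
  [  0,  -3,  -6]
  [  0,   1,   2]
  [  3,   3,  12]
Swap R1 ↔ R3
R3 → R3 + (3)·R2
REF = 
  [  3,   3,  12]
  [  0,   1,   2]
  [  0,   0,   0]

No row of the form [0 0 | nonzero], so the system is consistent. Back-substitution gives c₁ = 2, c₂ = 2: w = (2)·v₁ + (2)·v₂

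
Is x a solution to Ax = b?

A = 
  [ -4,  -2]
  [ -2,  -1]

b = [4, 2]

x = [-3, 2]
No

Ax = [8, 4] ≠ b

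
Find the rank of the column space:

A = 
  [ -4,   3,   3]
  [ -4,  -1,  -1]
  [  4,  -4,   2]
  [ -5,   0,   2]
dim(Col(A)) = 3

Row reduce:
R2 → R2 - (1)·R1
R3 → R3 + (1)·R1
R4 → R4 - (5/4)·R1
R3 → R3 - (1/4)·R2
R4 → R4 - (15/16)·R2
R4 → R4 - (1/3)·R3
REF = 
  [ -4,   3,   3]
  [  0,  -4,  -4]
  [  0,   0,   6]
  [  0,   0,   0]
Pivot columns: 1, 2, 3 → 3 pivots.
dim(Col(A)) = number of pivot columns = 3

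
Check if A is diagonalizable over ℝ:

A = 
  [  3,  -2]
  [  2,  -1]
No

tr(A) = 2, det(A) = 1
Characteristic polynomial: λ² - tr(A)λ + det(A) = λ² - 2λ + 1
λ² - 2λ + 1 = (λ - 1)²
Eigenvalues: 1, 1
λ=1: alg. mult. = 2, geom. mult. = 2 - rank(A - (1)I) = 2 - 1 = 1
Sum of geometric multiplicities = 1 < n = 2, so there aren't enough independent eigenvectors.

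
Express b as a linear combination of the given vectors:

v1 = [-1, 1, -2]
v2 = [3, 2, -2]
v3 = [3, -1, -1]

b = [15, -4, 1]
c1 = -3, c2 = 1, c3 = 3

b = -3·v1 + 1·v2 + 3·v3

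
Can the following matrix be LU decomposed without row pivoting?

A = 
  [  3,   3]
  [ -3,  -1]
Yes.
A[1,1] = 3 ≠ 0, so Gaussian elimination proceeds without a row swap: multiplier ℓ₂₁ = (-3)/(3) = -1, and U[2,2] = -1 - (-1)(3) = 2.
L = 
  [  1,   0]
  [ -1,   1]
U = 
  [  3,   3]
  [  0,   2]
Check row 2 of LU: [(-1)(3), (-1)(3) + 2] = [-3, -1] = row 2 of A ✓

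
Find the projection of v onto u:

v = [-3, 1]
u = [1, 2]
v·u = (-3)(1) + (1)(2) = -1
u·u = (1)² + (2)² = 5
proj_u(v) = (v·u / u·u) × u = (-1/5) × u

proj_u(v) = [-1/5, -2/5]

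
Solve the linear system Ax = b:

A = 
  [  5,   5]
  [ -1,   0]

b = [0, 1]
x = [-1, 1]

Row reduce the augmented matrix [A|b]:
R2 → R2 + (1/5)·R1
REF = 
  [  5,   5,   0]
  [  0,   1,   1]

Back-substitution:
x₂ = 1 / 1 = 1
x₁ = (0 - (5)(1)) / 5 = -1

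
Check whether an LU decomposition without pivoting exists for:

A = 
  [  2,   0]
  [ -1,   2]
Yes.
A[1,1] = 2 ≠ 0, so Gaussian elimination proceeds without a row swap: multiplier ℓ₂₁ = (-1)/(2) = -1/2, and U[2,2] = 2 - (-1/2)(0) = 2.
L = 
  [   1,    0]
  [-1/2,    1]
U = 
  [  2,   0]
  [  0,   2]
Check row 2 of LU: [(-1/2)(2), (-1/2)(0) + 2] = [-1, 2] = row 2 of A ✓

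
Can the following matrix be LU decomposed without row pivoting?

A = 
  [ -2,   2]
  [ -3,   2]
Yes.
A[1,1] = -2 ≠ 0, so Gaussian elimination proceeds without a row swap: multiplier ℓ₂₁ = (-3)/(-2) = 3/2, and U[2,2] = 2 - (3/2)(2) = -1.
L = 
  [  1,   0]
  [3/2,   1]
U = 
  [ -2,   2]
  [  0,  -1]
Check row 2 of LU: [(3/2)(-2), (3/2)(2) + (-1)] = [-3, 2] = row 2 of A ✓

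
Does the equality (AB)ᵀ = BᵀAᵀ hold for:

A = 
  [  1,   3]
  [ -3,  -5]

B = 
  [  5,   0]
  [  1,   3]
Yes

(AB)ᵀ = 
  [  8, -20]
  [  9, -15]

BᵀAᵀ = 
  [  8, -20]
  [  9, -15]

Both sides are equal — this is the standard identity (AB)ᵀ = BᵀAᵀ, which holds for all A, B.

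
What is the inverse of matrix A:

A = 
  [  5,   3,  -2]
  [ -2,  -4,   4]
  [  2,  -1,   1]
det(A) = (5)·((-4)(1) - (4)(-1)) - (3)·((-2)(1) - (4)(2)) + (-2)·((-2)(-1) - (-4)(2))
  = (5)(0) - (3)(-10) + (-2)(10)
  = 10
det(A) = 10 ≠ 0, so A is invertible.

Cofactors Cᵢⱼ = (-1)ⁱ⁺ʲ·Mᵢⱼ:
C = 
  [  0,  10,  10]
  [ -1,   9,  11]
  [  4, -16, -14]

adj(A) = Cᵀ:
adj(A) = 
  [  0,  -1,   4]
  [ 10,   9, -16]
  [ 10,  11, -14]

A⁻¹ = (1/10) · adj(A):
A⁻¹ = 
  [    0, -1/10,   2/5]
  [    1,  9/10,  -8/5]
  [    1, 11/10,  -7/5]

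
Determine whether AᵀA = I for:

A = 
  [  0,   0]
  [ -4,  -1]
No

AᵀA = 
  [ 16,   4]
  [  4,   1]
≠ I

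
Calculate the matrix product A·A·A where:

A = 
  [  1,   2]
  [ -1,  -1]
A² = A·A:
A²[1,1] = (1)(1) + (2)(-1) = -1
A²[1,2] = (1)(2) + (2)(-1) = 0
A²[2,1] = (-1)(1) + (-1)(-1) = 0
A²[2,2] = (-1)(2) + (-1)(-1) = -1
A² = 
  [ -1,   0]
  [  0,  -1]

A^3 = A^2·A:
A^3[1,1] = (-1)(1) + (0)(-1) = -1
A^3[1,2] = (-1)(2) + (0)(-1) = -2
A^3[2,1] = (0)(1) + (-1)(-1) = 1
A^3[2,2] = (0)(2) + (-1)(-1) = 1
A^3 = 
  [ -1,  -2]
  [  1,   1]

Therefore
A^3 = 
  [ -1,  -2]
  [  1,   1]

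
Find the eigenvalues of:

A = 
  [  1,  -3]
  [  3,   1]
λ = 1 + 3i, 1 - 3i  (≈ 1 + 3i, 1 - 3i)

tr(A) = 2, det(A) = 10
Characteristic polynomial: λ² - tr(A)λ + det(A) = λ² - 2λ + 10
λ² - 2λ + 10 = 0  ⇒  λ = (2 ± √((-2)² - 4·(10)))/2 = (2 ± √(-36))/2
  = 1 + 3i,  1 - 3i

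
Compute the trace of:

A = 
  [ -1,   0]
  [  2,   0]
-1

tr(A) = -1 + 0 = -1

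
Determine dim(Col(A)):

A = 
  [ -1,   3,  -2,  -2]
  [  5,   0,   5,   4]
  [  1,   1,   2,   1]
dim(Col(A)) = 3

Row reduce:
R2 → R2 + (5)·R1
R3 → R3 + (1)·R1
R3 → R3 - (4/15)·R2
REF = 
  [ -1,   3,  -2,  -2]
  [  0,  15,  -5,  -6]
  [  0,   0, 4/3, 3/5]
Pivot columns: 1, 2, 3 → 3 pivots.
dim(Col(A)) = number of pivot columns = 3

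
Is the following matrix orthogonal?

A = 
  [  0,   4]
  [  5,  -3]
No

AᵀA = 
  [ 25, -15]
  [-15,  25]
≠ I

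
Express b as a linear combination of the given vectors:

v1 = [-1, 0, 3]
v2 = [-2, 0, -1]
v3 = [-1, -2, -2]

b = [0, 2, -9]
c1 = -3, c2 = 2, c3 = -1

b = -3·v1 + 2·v2 + -1·v3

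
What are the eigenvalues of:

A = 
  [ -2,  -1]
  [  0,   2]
λ = 2, -2

tr(A) = 0, det(A) = -4
Characteristic polynomial: λ² - tr(A)λ + det(A) = λ² - 4
λ² - 4 = (λ + 2)(λ - 2)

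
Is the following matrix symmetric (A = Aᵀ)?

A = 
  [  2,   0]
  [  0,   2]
Yes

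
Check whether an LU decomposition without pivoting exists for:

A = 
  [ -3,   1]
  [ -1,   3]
Yes.
A[1,1] = -3 ≠ 0, so Gaussian elimination proceeds without a row swap: multiplier ℓ₂₁ = (-1)/(-3) = 1/3, and U[2,2] = 3 - (1/3)(1) = 8/3.
L = 
  [  1,   0]
  [1/3,   1]
U = 
  [ -3,   1]
  [  0, 8/3]
Check row 2 of LU: [(1/3)(-3), (1/3)(1) + (8/3)] = [-1, 3] = row 2 of A ✓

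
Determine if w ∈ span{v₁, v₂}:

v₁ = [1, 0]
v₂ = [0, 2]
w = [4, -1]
Yes

Form the augmented matrix and row-reduce:
[v₁|v₂|w] = 
  [  1,   0,   4]
  [  0,   2,  -1]
(already in echelon form — no row operations needed)

No row of the form [0 0 | nonzero], so the system is consistent. Back-substitution gives c₁ = 4, c₂ = -1/2: w = (4)·v₁ + (-1/2)·v₂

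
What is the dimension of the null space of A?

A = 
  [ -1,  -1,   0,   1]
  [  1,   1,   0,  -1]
nullity(A) = 3

Row reduce:
R2 → R2 + (1)·R1
REF = 
  [ -1,  -1,   0,   1]
  [  0,   0,   0,   0]
Pivot columns: 1 → 1 pivot.
rank(A) = 1, so nullity(A) = 4 - 1 = 3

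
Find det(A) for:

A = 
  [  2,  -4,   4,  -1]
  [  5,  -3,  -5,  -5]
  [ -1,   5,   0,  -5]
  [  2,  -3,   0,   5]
Cofactor expansion along row 1: det(A) = a₁₁M₁₁ - a₁₂M₁₂ + a₁₃M₁₃ - a₁₄M₁₄

M₁₁ = det[[-3, -5, -5]; [5, 0, -5]; [-3, 0, 5]]
  = (-3)·((0)(5) - (-5)(0)) - (-5)·((5)(5) - (-5)(-3)) + (-5)·((5)(0) - (0)(-3))
  = (-3)(0) - (-5)(10) + (-5)(0)
  = 50
M₁₂ = det[[5, -5, -5]; [-1, 0, -5]; [2, 0, 5]]
  = (5)·((0)(5) - (-5)(0)) - (-5)·((-1)(5) - (-5)(2)) + (-5)·((-1)(0) - (0)(2))
  = (5)(0) - (-5)(5) + (-5)(0)
  = 25
M₁₃ = det[[5, -3, -5]; [-1, 5, -5]; [2, -3, 5]]
  = (5)·((5)(5) - (-5)(-3)) - (-3)·((-1)(5) - (-5)(2)) + (-5)·((-1)(-3) - (5)(2))
  = (5)(10) - (-3)(5) + (-5)(-7)
  = 100
M₁₄ = det[[5, -3, -5]; [-1, 5, 0]; [2, -3, 0]]
  = (5)·((5)(0) - (0)(-3)) - (-3)·((-1)(0) - (0)(2)) + (-5)·((-1)(-3) - (5)(2))
  = (5)(0) - (-3)(0) + (-5)(-7)
  = 35

det(A) = (2)(50) - (-4)(25) + (4)(100) - (-1)(35) = 635

det(A) = 635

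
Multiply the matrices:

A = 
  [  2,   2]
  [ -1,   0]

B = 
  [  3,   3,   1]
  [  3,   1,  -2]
A is 2×2 and B is 2×3, so AB is 2×3. Each entry is (row of A)·(column of B):
AB[1,1] = (2)(3) + (2)(3) = 12
AB[1,2] = (2)(3) + (2)(1) = 8
AB[1,3] = (2)(1) + (2)(-2) = -2
AB[2,1] = (-1)(3) + (0)(3) = -3
AB[2,2] = (-1)(3) + (0)(1) = -3
AB[2,3] = (-1)(1) + (0)(-2) = -1

AB = 
  [ 12,   8,  -2]
  [ -3,  -3,  -1]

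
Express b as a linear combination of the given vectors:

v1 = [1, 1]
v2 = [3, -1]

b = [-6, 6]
c1 = 3, c2 = -3

b = 3·v1 + -3·v2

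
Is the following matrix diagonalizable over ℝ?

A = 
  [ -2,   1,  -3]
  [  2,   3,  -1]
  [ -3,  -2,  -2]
Yes

Characteristic polynomial: det(λI - A) = λ³ + λ² - 21λ - 8
By the rational root theorem any rational root is an integer dividing 8; none of those is a root, so p(λ) has no rational roots and hence (being an irreducible cubic) no repeated roots.
Discriminant of the cubic: Δ = 38813
Δ > 0 ⇒ three distinct real eigenvalues: λ ≈ -4.93, -0.3767, 4.307
Three distinct real eigenvalues, so A has 3 independent eigenvectors.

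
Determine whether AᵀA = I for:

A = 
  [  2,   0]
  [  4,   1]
No

AᵀA = 
  [ 20,   4]
  [  4,   1]
≠ I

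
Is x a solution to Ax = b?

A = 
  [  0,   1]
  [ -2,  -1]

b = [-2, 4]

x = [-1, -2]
Yes

Ax = [-2, 4] = b ✓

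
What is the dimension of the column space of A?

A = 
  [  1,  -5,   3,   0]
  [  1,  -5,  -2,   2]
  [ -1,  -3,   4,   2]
dim(Col(A)) = 3

Row reduce:
R2 → R2 - (1)·R1
R3 → R3 + (1)·R1
Swap R2 ↔ R3
REF = 
  [  1,  -5,   3,   0]
  [  0,  -8,   7,   2]
  [  0,   0,  -5,   2]
Pivot columns: 1, 2, 3 → 3 pivots.
dim(Col(A)) = number of pivot columns = 3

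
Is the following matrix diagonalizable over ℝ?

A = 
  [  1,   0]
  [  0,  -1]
Yes

tr(A) = 0, det(A) = -1
Characteristic polynomial: λ² - tr(A)λ + det(A) = λ² - 1
λ² - 1 = (λ + 1)(λ - 1)
Eigenvalues: 1, -1
λ=-1: alg. mult. = 1, geom. mult. = 2 - rank(A - (-1)I) = 2 - 1 = 1
λ=1: alg. mult. = 1, geom. mult. = 2 - rank(A - (1)I) = 2 - 1 = 1
Sum of geometric multiplicities equals n, so A has n independent eigenvectors.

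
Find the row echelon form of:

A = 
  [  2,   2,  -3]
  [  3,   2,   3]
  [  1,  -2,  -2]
Row operations:
R2 → R2 - (3/2)·R1
R3 → R3 - (1/2)·R1
R3 → R3 - (3)·R2

Resulting echelon form:
REF = 
  [   2,    2,   -3]
  [   0,   -1, 15/2]
  [   0,    0,  -23]

Rank = 3 (number of non-zero pivot rows).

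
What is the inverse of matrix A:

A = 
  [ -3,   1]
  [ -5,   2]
det(A) = (-3)(2) - (1)(-5) = -1
For a 2×2 matrix, A⁻¹ = (1/det(A)) · [[d, -b], [-c, a]]
    = (-1) · [[2, -1], [5, -3]]

A⁻¹ = 
  [ -2,   1]
  [ -5,   3]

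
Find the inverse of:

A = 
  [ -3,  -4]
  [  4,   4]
det(A) = (-3)(4) - (-4)(4) = 4
For a 2×2 matrix, A⁻¹ = (1/det(A)) · [[d, -b], [-c, a]]
    = (1/4) · [[4, 4], [-4, -3]]

A⁻¹ = 
  [   1,    1]
  [  -1, -3/4]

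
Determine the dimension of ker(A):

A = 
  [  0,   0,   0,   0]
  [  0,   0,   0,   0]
nullity(A) = 4

Row reduce:
(no row operations needed)
REF = 
  [  0,   0,   0,   0]
  [  0,   0,   0,   0]
Pivot columns: none → 0 pivots.
rank(A) = 0, so nullity(A) = 4 - 0 = 4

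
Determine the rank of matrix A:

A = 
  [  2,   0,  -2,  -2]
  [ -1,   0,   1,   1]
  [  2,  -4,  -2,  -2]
rank(A) = 2

Row reduce:
R2 → R2 + (1/2)·R1
R3 → R3 - (1)·R1
Swap R2 ↔ R3
REF = 
  [  2,   0,  -2,  -2]
  [  0,  -4,   0,   0]
  [  0,   0,   0,   0]
Pivot columns: 1, 2 → 2 pivots.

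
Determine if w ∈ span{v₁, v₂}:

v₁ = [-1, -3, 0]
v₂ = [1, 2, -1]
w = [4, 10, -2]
Yes

Form the augmented matrix and row-reduce:
[v₁|v₂|w] = 
  [ -1,   1,   4]
  [ -3,   2,  10]
  [  0,  -1,  -2]
R2 → R2 - (3)·R1
R3 → R3 - (1)·R2
REF = 
  [ -1,   1,   4]
  [  0,  -1,  -2]
  [  0,   0,   0]

No row of the form [0 0 | nonzero], so the system is consistent. Back-substitution gives c₁ = -2, c₂ = 2: w = (-2)·v₁ + (2)·v₂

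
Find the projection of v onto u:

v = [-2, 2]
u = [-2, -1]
proj_u(v) = [-4/5, -2/5]

v·u = (-2)(-2) + (2)(-1) = 2
u·u = (-2)² + (-1)² = 5
proj_u(v) = (v·u / u·u) × u = (2/5) × u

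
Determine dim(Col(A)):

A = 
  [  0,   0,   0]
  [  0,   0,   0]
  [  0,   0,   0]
Row reduce:
(no row operations needed)
REF = 
  [  0,   0,   0]
  [  0,   0,   0]
  [  0,   0,   0]
Pivot columns: none → 0 pivots.
dim(Col(A)) = number of pivot columns = 0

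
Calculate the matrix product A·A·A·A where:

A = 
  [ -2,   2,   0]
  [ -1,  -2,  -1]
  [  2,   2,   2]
A² = A·A:
A²[1,1] = (-2)(-2) + (2)(-1) + (0)(2) = 2
A²[1,2] = (-2)(2) + (2)(-2) + (0)(2) = -8
A²[1,3] = (-2)(0) + (2)(-1) + (0)(2) = -2
A²[2,1] = (-1)(-2) + (-2)(-1) + (-1)(2) = 2
A²[2,2] = (-1)(2) + (-2)(-2) + (-1)(2) = 0
A²[2,3] = (-1)(0) + (-2)(-1) + (-1)(2) = 0
A²[3,1] = (2)(-2) + (2)(-1) + (2)(2) = -2
A²[3,2] = (2)(2) + (2)(-2) + (2)(2) = 4
A²[3,3] = (2)(0) + (2)(-1) + (2)(2) = 2
A² = 
  [  2,  -8,  -2]
  [  2,   0,   0]
  [ -2,   4,   2]

A^3 = A^2·A:
A^3[1,1] = (2)(-2) + (-8)(-1) + (-2)(2) = 0
A^3[1,2] = (2)(2) + (-8)(-2) + (-2)(2) = 16
A^3[1,3] = (2)(0) + (-8)(-1) + (-2)(2) = 4
A^3[2,1] = (2)(-2) + (0)(-1) + (0)(2) = -4
A^3[2,2] = (2)(2) + (0)(-2) + (0)(2) = 4
A^3[2,3] = (2)(0) + (0)(-1) + (0)(2) = 0
A^3[3,1] = (-2)(-2) + (4)(-1) + (2)(2) = 4
A^3[3,2] = (-2)(2) + (4)(-2) + (2)(2) = -8
A^3[3,3] = (-2)(0) + (4)(-1) + (2)(2) = 0
A^3 = 
  [  0,  16,   4]
  [ -4,   4,   0]
  [  4,  -8,   0]

A^4 = A^3·A:
A^4[1,1] = (0)(-2) + (16)(-1) + (4)(2) = -8
A^4[1,2] = (0)(2) + (16)(-2) + (4)(2) = -24
A^4[1,3] = (0)(0) + (16)(-1) + (4)(2) = -8
A^4[2,1] = (-4)(-2) + (4)(-1) + (0)(2) = 4
A^4[2,2] = (-4)(2) + (4)(-2) + (0)(2) = -16
A^4[2,3] = (-4)(0) + (4)(-1) + (0)(2) = -4
A^4[3,1] = (4)(-2) + (-8)(-1) + (0)(2) = 0
A^4[3,2] = (4)(2) + (-8)(-2) + (0)(2) = 24
A^4[3,3] = (4)(0) + (-8)(-1) + (0)(2) = 8
A^4 = 
  [ -8, -24,  -8]
  [  4, -16,  -4]
  [  0,  24,   8]

Therefore
A^4 = 
  [ -8, -24,  -8]
  [  4, -16,  -4]
  [  0,  24,   8]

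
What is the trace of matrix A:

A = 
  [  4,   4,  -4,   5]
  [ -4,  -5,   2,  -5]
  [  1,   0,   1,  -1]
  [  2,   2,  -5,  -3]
-3

tr(A) = 4 + -5 + 1 + -3 = -3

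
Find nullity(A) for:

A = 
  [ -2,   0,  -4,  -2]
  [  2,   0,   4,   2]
nullity(A) = 3

Row reduce:
R2 → R2 + (1)·R1
REF = 
  [ -2,   0,  -4,  -2]
  [  0,   0,   0,   0]
Pivot columns: 1 → 1 pivot.
rank(A) = 1, so nullity(A) = 4 - 1 = 3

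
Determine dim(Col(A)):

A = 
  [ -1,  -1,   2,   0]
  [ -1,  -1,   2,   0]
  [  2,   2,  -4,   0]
Row reduce:
R2 → R2 - (1)·R1
R3 → R3 + (2)·R1
REF = 
  [ -1,  -1,   2,   0]
  [  0,   0,   0,   0]
  [  0,   0,   0,   0]
Pivot columns: 1 → 1 pivot.
dim(Col(A)) = number of pivot columns = 1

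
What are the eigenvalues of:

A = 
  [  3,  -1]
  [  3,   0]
λ = (3 + i√3)/2, (3 - i√3)/2  (≈ 1.5 + 0.866i, 1.5 - 0.866i)

tr(A) = 3, det(A) = 3
Characteristic polynomial: λ² - tr(A)λ + det(A) = λ² - 3λ + 3
λ² - 3λ + 3 = 0  ⇒  λ = (3 ± √((-3)² - 4·(3)))/2 = (3 ± √(-3))/2
  = (3 + i√3)/2,  (3 - i√3)/2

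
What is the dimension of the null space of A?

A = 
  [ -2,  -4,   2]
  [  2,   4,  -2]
nullity(A) = 2

Row reduce:
R2 → R2 + (1)·R1
REF = 
  [ -2,  -4,   2]
  [  0,   0,   0]
Pivot columns: 1 → 1 pivot.
rank(A) = 1, so nullity(A) = 3 - 1 = 2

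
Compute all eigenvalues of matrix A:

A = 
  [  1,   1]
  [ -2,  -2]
tr(A) = -1, det(A) = 0
Characteristic polynomial: λ² - tr(A)λ + det(A) = λ² + λ
λ² + λ = λ(λ + 1)

λ = 0, -1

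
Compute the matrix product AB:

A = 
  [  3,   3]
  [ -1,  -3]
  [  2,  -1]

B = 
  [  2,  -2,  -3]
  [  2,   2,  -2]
A is 3×2 and B is 2×3, so AB is 3×3. Each entry is (row of A)·(column of B):
AB[1,1] = (3)(2) + (3)(2) = 12
AB[1,2] = (3)(-2) + (3)(2) = 0
AB[1,3] = (3)(-3) + (3)(-2) = -15
AB[2,1] = (-1)(2) + (-3)(2) = -8
AB[2,2] = (-1)(-2) + (-3)(2) = -4
AB[2,3] = (-1)(-3) + (-3)(-2) = 9
AB[3,1] = (2)(2) + (-1)(2) = 2
AB[3,2] = (2)(-2) + (-1)(2) = -6
AB[3,3] = (2)(-3) + (-1)(-2) = -4

AB = 
  [ 12,   0, -15]
  [ -8,  -4,   9]
  [  2,  -6,  -4]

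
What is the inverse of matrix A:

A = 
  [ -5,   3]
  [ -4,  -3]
det(A) = (-5)(-3) - (3)(-4) = 27
For a 2×2 matrix, A⁻¹ = (1/det(A)) · [[d, -b], [-c, a]]
    = (1/27) · [[-3, -3], [4, -5]]

A⁻¹ = 
  [ -1/9,  -1/9]
  [ 4/27, -5/27]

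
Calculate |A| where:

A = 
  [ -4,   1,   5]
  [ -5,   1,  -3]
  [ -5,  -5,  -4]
221

Cofactor expansion along row 1:
det(A) = (-4)·((1)(-4) - (-3)(-5)) - (1)·((-5)(-4) - (-3)(-5)) + (5)·((-5)(-5) - (1)(-5))
  = (-4)(-19) - (1)(5) + (5)(30)
  = 221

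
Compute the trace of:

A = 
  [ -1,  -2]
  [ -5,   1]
0

tr(A) = -1 + 1 = 0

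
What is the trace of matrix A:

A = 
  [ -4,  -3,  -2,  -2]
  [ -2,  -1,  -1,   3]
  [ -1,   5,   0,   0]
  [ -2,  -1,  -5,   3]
-2

tr(A) = -4 + -1 + 0 + 3 = -2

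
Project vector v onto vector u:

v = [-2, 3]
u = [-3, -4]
proj_u(v) = [18/25, 24/25]

v·u = (-2)(-3) + (3)(-4) = -6
u·u = (-3)² + (-4)² = 25
proj_u(v) = (v·u / u·u) × u = (-6/25) × u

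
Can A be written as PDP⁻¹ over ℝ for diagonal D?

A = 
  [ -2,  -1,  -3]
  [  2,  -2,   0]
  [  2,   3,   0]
No

Characteristic polynomial: det(λI - A) = λ³ + 4λ² + 12λ + 30
By the rational root theorem any rational root is an integer dividing 30; none of those is a root, so p(λ) has no rational roots and hence (being an irreducible cubic) no repeated roots.
Discriminant of the cubic: Δ = -10668
Δ < 0 ⇒ one real eigenvalue and a complex-conjugate pair: λ ≈ -3.188, -0.4061 + 3.041i, -0.4061 - 3.041i
Has complex eigenvalues (not diagonalizable over ℝ).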